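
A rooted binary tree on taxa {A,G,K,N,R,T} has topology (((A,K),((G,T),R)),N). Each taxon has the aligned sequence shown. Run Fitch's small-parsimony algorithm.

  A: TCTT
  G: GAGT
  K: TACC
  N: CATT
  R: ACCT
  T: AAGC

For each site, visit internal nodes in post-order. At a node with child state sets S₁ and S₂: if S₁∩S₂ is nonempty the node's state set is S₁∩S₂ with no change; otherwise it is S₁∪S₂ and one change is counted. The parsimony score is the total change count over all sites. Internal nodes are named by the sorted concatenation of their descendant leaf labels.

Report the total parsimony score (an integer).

10

site 0, node AK: A={T} ∩ K={T} → {T} (+0)
site 0, node GT: G={G} ∪ T={A} → {A,G} (+1)
site 0, node GRT: GT={A,G} ∩ R={A} → {A} (+0)
site 0, node AGKRT: AK={T} ∪ GRT={A} → {A,T} (+1)
site 0, node AGKNRT: AGKRT={A,T} ∪ N={C} → {A,C,T} (+1)
site 1, node AK: A={C} ∪ K={A} → {A,C} (+1)
site 1, node GT: G={A} ∩ T={A} → {A} (+0)
site 1, node GRT: GT={A} ∪ R={C} → {A,C} (+1)
site 1, node AGKRT: AK={A,C} ∩ GRT={A,C} → {A,C} (+0)
site 1, node AGKNRT: AGKRT={A,C} ∩ N={A} → {A} (+0)
site 2, node AK: A={T} ∪ K={C} → {C,T} (+1)
site 2, node GT: G={G} ∩ T={G} → {G} (+0)
site 2, node GRT: GT={G} ∪ R={C} → {C,G} (+1)
site 2, node AGKRT: AK={C,T} ∩ GRT={C,G} → {C} (+0)
site 2, node AGKNRT: AGKRT={C} ∪ N={T} → {C,T} (+1)
site 3, node AK: A={T} ∪ K={C} → {C,T} (+1)
site 3, node GT: G={T} ∪ T={C} → {C,T} (+1)
site 3, node GRT: GT={C,T} ∩ R={T} → {T} (+0)
site 3, node AGKRT: AK={C,T} ∩ GRT={T} → {T} (+0)
site 3, node AGKNRT: AGKRT={T} ∩ N={T} → {T} (+0)
per-site changes: [3, 2, 3, 2]; total = 10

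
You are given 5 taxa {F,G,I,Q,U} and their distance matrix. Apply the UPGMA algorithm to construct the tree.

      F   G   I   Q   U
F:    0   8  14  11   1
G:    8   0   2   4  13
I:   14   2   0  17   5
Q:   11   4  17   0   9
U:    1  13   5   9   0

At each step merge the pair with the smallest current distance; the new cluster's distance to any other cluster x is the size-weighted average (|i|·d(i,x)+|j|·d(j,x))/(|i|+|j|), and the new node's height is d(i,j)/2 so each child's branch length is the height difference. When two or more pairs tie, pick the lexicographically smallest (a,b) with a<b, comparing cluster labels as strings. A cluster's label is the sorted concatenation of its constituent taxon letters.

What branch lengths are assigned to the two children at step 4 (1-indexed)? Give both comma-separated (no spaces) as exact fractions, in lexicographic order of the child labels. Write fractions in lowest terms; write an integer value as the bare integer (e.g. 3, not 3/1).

1. join F+U (d=1) ⇒ FU; edges |F|=1/2, |U|=1/2
  updated: d(FU,G)=21/2, d(FU,I)=19/2, d(FU,Q)=10
2. join G+I (d=2) ⇒ GI; edges |G|=1, |I|=1
  updated: d(FU,GI)=10, d(GI,Q)=21/2
3. join FU+GI (d=10) ⇒ FGIU; edges |FU|=9/2, |GI|=4
  updated: d(FGIU,Q)=41/4
4. join FGIU+Q (d=41/4) ⇒ FGIQU; edges |FGIU|=1/8, |Q|=41/8
final tree: (((F:1/2,U:1/2):9/2,(G:1,I:1):4):1/8,Q:41/8)
total length: 67/4

1/8,41/8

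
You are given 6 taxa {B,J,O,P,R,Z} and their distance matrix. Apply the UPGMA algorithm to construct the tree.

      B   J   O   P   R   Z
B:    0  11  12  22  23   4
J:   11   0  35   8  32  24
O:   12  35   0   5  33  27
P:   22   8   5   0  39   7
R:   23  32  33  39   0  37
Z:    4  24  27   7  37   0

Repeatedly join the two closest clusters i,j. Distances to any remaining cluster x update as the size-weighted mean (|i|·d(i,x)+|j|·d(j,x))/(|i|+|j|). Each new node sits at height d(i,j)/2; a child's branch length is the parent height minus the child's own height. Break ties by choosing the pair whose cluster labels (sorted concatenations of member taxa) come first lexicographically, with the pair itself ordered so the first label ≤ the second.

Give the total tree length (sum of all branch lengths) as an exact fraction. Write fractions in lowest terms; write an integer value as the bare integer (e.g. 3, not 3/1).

1111/20

step 1: merge (B,Z) at d=4; branch lengths B→2, Z→2; new cluster BZ
  updated: d(BZ,J)=35/2, d(BZ,O)=39/2, d(BZ,P)=29/2, d(BZ,R)=30
step 2: merge (O,P) at d=5; branch lengths O→5/2, P→5/2; new cluster OP
  updated: d(BZ,OP)=17, d(J,OP)=43/2, d(OP,R)=36
step 3: merge (BZ,OP) at d=17; branch lengths BZ→13/2, OP→6; new cluster BOPZ
  updated: d(BOPZ,J)=39/2, d(BOPZ,R)=33
step 4: merge (BOPZ,J) at d=39/2; branch lengths BOPZ→5/4, J→39/4; new cluster BJOPZ
  updated: d(BJOPZ,R)=164/5
step 5: merge (BJOPZ,R) at d=164/5; branch lengths BJOPZ→133/20, R→82/5; new cluster BJOPRZ
final tree: ((((B:2,Z:2):13/2,(O:5/2,P:5/2):6):5/4,J:39/4):133/20,R:82/5)
total length: 1111/20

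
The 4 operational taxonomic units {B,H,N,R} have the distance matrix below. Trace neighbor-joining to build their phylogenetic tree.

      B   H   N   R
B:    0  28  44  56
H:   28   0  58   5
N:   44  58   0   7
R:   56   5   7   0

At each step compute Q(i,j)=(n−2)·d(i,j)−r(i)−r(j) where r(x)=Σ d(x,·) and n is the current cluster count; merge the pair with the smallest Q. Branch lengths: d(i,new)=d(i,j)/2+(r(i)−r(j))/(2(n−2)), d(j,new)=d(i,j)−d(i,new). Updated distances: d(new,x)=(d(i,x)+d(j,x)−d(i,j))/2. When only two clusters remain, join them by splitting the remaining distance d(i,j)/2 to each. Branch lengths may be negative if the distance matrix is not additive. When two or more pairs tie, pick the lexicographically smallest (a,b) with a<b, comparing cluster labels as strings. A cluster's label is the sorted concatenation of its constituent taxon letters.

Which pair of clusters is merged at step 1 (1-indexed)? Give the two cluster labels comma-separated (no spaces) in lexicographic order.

B,H

step 1: merge (B,H) at d=28, Q=-163; branch lengths B→93/4, H→19/4; new cluster BH
  updated: d(BH,N)=37, d(BH,R)=33/2
step 2: merge (BH,N) at d=37, Q=-121/2; branch lengths BH→93/4, N→55/4; new cluster BHN
  updated: d(BHN,R)=-27/4
step 3: merge (BHN,R) at d=-27/4; branch lengths BHN→-27/8, R→-27/8; new cluster BHNR
final tree: (((B:93/4,H:19/4):93/4,N:55/4):-27/8,R:-27/8)
total length: 233/4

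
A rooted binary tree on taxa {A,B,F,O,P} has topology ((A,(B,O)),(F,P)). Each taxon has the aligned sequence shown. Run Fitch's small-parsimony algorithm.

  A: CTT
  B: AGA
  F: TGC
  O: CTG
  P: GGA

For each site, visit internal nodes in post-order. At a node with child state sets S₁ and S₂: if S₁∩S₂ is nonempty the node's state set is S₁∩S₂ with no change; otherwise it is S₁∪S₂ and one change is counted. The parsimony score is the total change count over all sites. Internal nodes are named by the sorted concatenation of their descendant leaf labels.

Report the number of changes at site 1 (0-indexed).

2

site 0, node BO: B={A} ∪ O={C} → {A,C} (+1)
site 0, node ABO: A={C} ∩ BO={A,C} → {C} (+0)
site 0, node FP: F={T} ∪ P={G} → {G,T} (+1)
site 0, node ABFOP: ABO={C} ∪ FP={G,T} → {C,G,T} (+1)
site 1, node BO: B={G} ∪ O={T} → {G,T} (+1)
site 1, node ABO: A={T} ∩ BO={G,T} → {T} (+0)
site 1, node FP: F={G} ∩ P={G} → {G} (+0)
site 1, node ABFOP: ABO={T} ∪ FP={G} → {G,T} (+1)
site 2, node BO: B={A} ∪ O={G} → {A,G} (+1)
site 2, node ABO: A={T} ∪ BO={A,G} → {A,G,T} (+1)
site 2, node FP: F={C} ∪ P={A} → {A,C} (+1)
site 2, node ABFOP: ABO={A,G,T} ∩ FP={A,C} → {A} (+0)
per-site changes: [3, 2, 3]; total = 8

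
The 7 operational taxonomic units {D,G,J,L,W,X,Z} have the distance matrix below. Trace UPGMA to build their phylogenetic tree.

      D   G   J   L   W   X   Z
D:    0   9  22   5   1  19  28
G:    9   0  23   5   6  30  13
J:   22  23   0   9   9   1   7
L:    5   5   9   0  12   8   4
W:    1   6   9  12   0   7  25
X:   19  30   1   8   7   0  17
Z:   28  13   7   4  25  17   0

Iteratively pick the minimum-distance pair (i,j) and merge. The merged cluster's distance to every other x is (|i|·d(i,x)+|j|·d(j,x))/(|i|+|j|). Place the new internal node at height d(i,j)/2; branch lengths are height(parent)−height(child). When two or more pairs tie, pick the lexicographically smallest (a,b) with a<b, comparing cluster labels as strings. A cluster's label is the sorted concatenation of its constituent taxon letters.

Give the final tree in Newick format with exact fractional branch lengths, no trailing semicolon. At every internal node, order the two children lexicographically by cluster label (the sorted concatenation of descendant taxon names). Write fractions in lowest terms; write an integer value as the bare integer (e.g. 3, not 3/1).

1. join D+W (d=1) ⇒ DW; edges |D|=1/2, |W|=1/2
  updated: d(DW,G)=15/2, d(DW,J)=31/2, d(DW,L)=17/2, d(DW,X)=13, d(DW,Z)=53/2
2. join J+X (d=1) ⇒ JX; edges |J|=1/2, |X|=1/2
  updated: d(DW,JX)=57/4, d(G,JX)=53/2, d(JX,L)=17/2, d(JX,Z)=12
3. join L+Z (d=4) ⇒ LZ; edges |L|=2, |Z|=2
  updated: d(DW,LZ)=35/2, d(G,LZ)=9, d(JX,LZ)=41/4
4. join DW+G (d=15/2) ⇒ DGW; edges |DW|=13/4, |G|=15/4
  updated: d(DGW,JX)=55/3, d(DGW,LZ)=44/3
5. join JX+LZ (d=41/4) ⇒ JLXZ; edges |JX|=37/8, |LZ|=25/8
  updated: d(DGW,JLXZ)=33/2
6. join DGW+JLXZ (d=33/2) ⇒ DGJLWXZ; edges |DGW|=9/2, |JLXZ|=25/8
final tree: (((D:1/2,W:1/2):13/4,G:15/4):9/2,((J:1/2,X:1/2):37/8,(L:2,Z:2):25/8):25/8)
total length: 227/8

(((D:1/2,W:1/2):13/4,G:15/4):9/2,((J:1/2,X:1/2):37/8,(L:2,Z:2):25/8):25/8)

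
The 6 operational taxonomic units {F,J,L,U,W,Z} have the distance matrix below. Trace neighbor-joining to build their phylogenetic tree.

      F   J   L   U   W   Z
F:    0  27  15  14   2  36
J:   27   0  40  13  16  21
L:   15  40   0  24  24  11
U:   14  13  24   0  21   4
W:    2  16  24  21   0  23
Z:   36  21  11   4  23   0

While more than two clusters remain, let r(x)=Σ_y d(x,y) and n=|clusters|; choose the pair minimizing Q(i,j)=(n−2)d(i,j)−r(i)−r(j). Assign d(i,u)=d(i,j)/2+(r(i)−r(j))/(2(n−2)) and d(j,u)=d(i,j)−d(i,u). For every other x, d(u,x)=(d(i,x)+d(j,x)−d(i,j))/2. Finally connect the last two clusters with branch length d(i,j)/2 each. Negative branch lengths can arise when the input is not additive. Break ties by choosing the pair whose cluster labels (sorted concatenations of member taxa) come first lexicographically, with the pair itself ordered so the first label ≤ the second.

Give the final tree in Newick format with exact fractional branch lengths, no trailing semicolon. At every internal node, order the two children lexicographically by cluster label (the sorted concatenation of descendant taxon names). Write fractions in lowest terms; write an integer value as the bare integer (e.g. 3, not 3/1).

step 1: merge (F,W) at d=2, Q=-172; branch lengths F→2, W→0; new cluster FW
  updated: d(FW,J)=41/2, d(FW,L)=37/2, d(FW,U)=33/2, d(FW,Z)=57/2
step 2: merge (L,Z) at d=11, Q=-125; branch lengths L→31/3, Z→2/3; new cluster LZ
  updated: d(FW,LZ)=18, d(J,LZ)=25, d(LZ,U)=17/2
step 3: merge (FW,J) at d=41/2, Q=-145/2; branch lengths FW→75/8, J→89/8; new cluster FJW
  updated: d(FJW,LZ)=45/4, d(FJW,U)=9/2
step 4: merge (FJW,LZ) at d=45/4, Q=-97/4; branch lengths FJW→29/8, LZ→61/8; new cluster FJLWZ
  updated: d(FJLWZ,U)=7/8
step 5: merge (FJLWZ,U) at d=7/8; branch lengths FJLWZ→7/16, U→7/16; new cluster FJLUWZ
final tree: ((((F:2,W:0):75/8,J:89/8):29/8,(L:31/3,Z:2/3):61/8):7/16,U:7/16)
total length: 365/8

((((F:2,W:0):75/8,J:89/8):29/8,(L:31/3,Z:2/3):61/8):7/16,U:7/16)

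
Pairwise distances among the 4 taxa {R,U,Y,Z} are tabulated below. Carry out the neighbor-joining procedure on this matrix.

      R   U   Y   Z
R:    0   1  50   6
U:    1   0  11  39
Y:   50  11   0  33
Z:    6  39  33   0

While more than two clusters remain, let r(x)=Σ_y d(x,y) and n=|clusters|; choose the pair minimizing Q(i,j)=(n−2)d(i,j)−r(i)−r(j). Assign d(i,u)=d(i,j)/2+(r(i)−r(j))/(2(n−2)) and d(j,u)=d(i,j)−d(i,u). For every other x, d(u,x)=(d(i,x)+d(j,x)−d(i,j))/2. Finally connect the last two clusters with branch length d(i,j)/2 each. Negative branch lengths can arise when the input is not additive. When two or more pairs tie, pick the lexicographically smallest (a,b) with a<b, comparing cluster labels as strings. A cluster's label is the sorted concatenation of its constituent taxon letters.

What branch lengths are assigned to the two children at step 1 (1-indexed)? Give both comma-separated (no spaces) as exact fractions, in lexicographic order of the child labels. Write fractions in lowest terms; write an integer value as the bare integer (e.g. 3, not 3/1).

-9/4,33/4

1. join R+Z (d=6, Q=-123) ⇒ RZ; edges |R|=-9/4, |Z|=33/4
  updated: d(RZ,U)=17, d(RZ,Y)=77/2
2. join RZ+U (d=17, Q=-133/2) ⇒ RUZ; edges |RZ|=89/4, |U|=-21/4
  updated: d(RUZ,Y)=65/4
3. join RUZ+Y (d=65/4) ⇒ RUYZ; edges |RUZ|=65/8, |Y|=65/8
final tree: (((R:-9/4,Z:33/4):89/4,U:-21/4):65/8,Y:65/8)
total length: 157/4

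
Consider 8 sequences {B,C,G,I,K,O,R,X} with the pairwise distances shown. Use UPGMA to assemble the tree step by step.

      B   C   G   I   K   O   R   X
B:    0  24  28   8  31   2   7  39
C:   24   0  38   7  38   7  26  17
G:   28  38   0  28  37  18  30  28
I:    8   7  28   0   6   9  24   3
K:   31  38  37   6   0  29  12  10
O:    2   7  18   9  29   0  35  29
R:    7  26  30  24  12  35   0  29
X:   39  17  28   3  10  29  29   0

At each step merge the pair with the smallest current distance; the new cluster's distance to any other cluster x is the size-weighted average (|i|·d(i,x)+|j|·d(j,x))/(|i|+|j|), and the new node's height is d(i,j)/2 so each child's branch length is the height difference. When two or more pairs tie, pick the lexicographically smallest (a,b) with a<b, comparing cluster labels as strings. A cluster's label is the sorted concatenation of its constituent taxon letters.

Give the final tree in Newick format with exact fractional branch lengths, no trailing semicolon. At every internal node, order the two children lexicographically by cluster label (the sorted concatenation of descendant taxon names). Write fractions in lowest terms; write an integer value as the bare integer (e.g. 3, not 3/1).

step 1: merge (B,O) at d=2; branch lengths B→1, O→1; new cluster BO
  updated: d(BO,C)=31/2, d(BO,G)=23, d(BO,I)=17/2, d(BO,K)=30, d(BO,R)=21, d(BO,X)=34
step 2: merge (I,X) at d=3; branch lengths I→3/2, X→3/2; new cluster IX
  updated: d(BO,IX)=85/4, d(C,IX)=12, d(G,IX)=28, d(IX,K)=8, d(IX,R)=53/2
step 3: merge (IX,K) at d=8; branch lengths IX→5/2, K→4; new cluster IKX
  updated: d(BO,IKX)=145/6, d(C,IKX)=62/3, d(G,IKX)=31, d(IKX,R)=65/3
step 4: merge (BO,C) at d=31/2; branch lengths BO→27/4, C→31/4; new cluster BCO
  updated: d(BCO,G)=28, d(BCO,IKX)=23, d(BCO,R)=68/3
step 5: merge (IKX,R) at d=65/3; branch lengths IKX→41/6, R→65/6; new cluster IKRX
  updated: d(BCO,IKRX)=275/12, d(G,IKRX)=123/4
step 6: merge (BCO,IKRX) at d=275/12; branch lengths BCO→89/24, IKRX→5/8; new cluster BCIKORX
  updated: d(BCIKORX,G)=207/7
step 7: merge (BCIKORX,G) at d=207/7; branch lengths BCIKORX→559/168, G→207/14; new cluster BCGIKORX
final tree: ((((B:1,O:1):27/4,C:31/4):89/24,(((I:3/2,X:3/2):5/2,K:4):41/6,R:65/6):5/8):559/168,G:207/14)
total length: 11107/168

((((B:1,O:1):27/4,C:31/4):89/24,(((I:3/2,X:3/2):5/2,K:4):41/6,R:65/6):5/8):559/168,G:207/14)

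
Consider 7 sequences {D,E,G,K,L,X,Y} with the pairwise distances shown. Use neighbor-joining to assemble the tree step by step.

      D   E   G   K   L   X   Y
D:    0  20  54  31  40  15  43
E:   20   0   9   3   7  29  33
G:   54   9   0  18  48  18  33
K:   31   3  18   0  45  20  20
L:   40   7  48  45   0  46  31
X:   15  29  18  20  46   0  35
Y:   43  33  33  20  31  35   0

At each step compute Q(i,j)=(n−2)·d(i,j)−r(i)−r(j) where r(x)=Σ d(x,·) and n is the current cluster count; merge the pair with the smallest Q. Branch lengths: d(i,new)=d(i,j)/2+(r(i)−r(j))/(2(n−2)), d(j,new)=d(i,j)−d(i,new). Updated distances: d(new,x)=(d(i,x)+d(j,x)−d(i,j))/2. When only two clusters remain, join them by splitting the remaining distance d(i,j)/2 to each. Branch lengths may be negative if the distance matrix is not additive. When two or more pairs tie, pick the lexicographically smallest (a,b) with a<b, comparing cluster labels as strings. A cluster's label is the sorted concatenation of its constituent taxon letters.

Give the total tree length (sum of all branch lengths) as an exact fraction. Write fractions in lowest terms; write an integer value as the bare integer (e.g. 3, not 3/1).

1309/16

iteration 1: select D,X (d=15, Q=-291); attach at lengths (23/2, 7/2); label the merged cluster DX
  updated: d(DX,E)=17, d(DX,G)=57/2, d(DX,K)=18, d(DX,L)=71/2, d(DX,Y)=63/2
iteration 2: select E,L (d=7, Q=-415/2); attach at lengths (-139/16, 251/16); label the merged cluster EL
  updated: d(DX,EL)=91/4, d(EL,G)=25, d(EL,K)=41/2, d(EL,Y)=57/2
iteration 3: select K,Y (d=20, Q=-259/2); attach at lengths (47/12, 193/12); label the merged cluster KY
  updated: d(DX,KY)=59/4, d(EL,KY)=29/2, d(G,KY)=31/2
iteration 4: select DX,EL (d=91/4, Q=-331/4); attach at lengths (197/16, 167/16); label the merged cluster DELX
  updated: d(DELX,G)=123/8, d(DELX,KY)=13/4
iteration 5: select DELX,G (d=123/8, Q=-273/8); attach at lengths (25/16, 221/16); label the merged cluster DEGLX
  updated: d(DEGLX,KY)=27/16
iteration 6: select DEGLX,KY (d=27/16); attach at lengths (27/32, 27/32); label the merged cluster DEGKLXY
final tree: ((((D:23/2,X:7/2):197/16,(E:-139/16,L:251/16):167/16):25/16,G:221/16):27/32,(K:47/12,Y:193/12):27/32)
total length: 1309/16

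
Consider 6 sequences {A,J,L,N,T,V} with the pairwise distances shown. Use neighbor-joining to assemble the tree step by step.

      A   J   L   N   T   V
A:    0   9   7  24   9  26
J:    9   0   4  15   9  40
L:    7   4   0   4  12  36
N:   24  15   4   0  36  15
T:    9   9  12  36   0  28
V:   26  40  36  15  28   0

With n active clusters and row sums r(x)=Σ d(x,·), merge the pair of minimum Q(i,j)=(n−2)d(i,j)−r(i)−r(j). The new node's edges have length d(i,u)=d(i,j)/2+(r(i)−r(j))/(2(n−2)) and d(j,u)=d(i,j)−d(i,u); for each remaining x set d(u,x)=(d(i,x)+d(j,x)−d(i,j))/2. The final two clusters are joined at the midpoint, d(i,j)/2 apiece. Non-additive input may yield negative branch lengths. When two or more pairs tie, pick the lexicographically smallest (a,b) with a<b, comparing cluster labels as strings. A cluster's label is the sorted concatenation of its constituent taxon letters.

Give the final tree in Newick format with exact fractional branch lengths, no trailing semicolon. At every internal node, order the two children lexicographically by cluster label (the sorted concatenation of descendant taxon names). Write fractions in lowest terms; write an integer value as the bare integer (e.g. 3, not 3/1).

iteration 1: select N,V (d=15, Q=-179); attach at lengths (9/8, 111/8); label the merged cluster NV
  updated: d(A,NV)=35/2, d(J,NV)=20, d(L,NV)=25/2, d(NV,T)=49/2
iteration 2: select L,NV (d=25/2, Q=-145/2); attach at lengths (-1/4, 51/4); label the merged cluster LNV
  updated: d(A,LNV)=6, d(J,LNV)=23/4, d(LNV,T)=12
iteration 3: select A,T (d=9, Q=-36); attach at lengths (3, 6); label the merged cluster AT
  updated: d(AT,J)=9/2, d(AT,LNV)=9/2
iteration 4: select AT,J (d=9/2, Q=-59/4); attach at lengths (13/8, 23/8); label the merged cluster AJT
  updated: d(AJT,LNV)=23/8
iteration 5: select AJT,LNV (d=23/8); attach at lengths (23/16, 23/16); label the merged cluster AJLNTV
final tree: (((A:3,T:6):13/8,J:23/8):23/16,(L:-1/4,(N:9/8,V:111/8):51/4):23/16)
total length: 351/8

(((A:3,T:6):13/8,J:23/8):23/16,(L:-1/4,(N:9/8,V:111/8):51/4):23/16)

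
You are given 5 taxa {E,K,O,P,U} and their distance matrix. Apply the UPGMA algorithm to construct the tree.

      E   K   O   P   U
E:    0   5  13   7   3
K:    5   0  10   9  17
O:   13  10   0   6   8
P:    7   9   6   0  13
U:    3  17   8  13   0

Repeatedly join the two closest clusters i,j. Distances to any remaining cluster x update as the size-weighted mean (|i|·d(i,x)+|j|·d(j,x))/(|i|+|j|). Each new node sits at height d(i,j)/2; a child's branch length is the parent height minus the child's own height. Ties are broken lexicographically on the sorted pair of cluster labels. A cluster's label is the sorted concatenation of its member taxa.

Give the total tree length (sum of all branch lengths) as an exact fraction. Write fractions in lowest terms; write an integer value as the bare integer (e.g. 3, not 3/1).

step 1: merge (E,U) at d=3; branch lengths E→3/2, U→3/2; new cluster EU
  updated: d(EU,K)=11, d(EU,O)=21/2, d(EU,P)=10
step 2: merge (O,P) at d=6; branch lengths O→3, P→3; new cluster OP
  updated: d(EU,OP)=41/4, d(K,OP)=19/2
step 3: merge (K,OP) at d=19/2; branch lengths K→19/4, OP→7/4; new cluster KOP
  updated: d(EU,KOP)=21/2
step 4: merge (EU,KOP) at d=21/2; branch lengths EU→15/4, KOP→1/2; new cluster EKOPU
final tree: ((E:3/2,U:3/2):15/4,(K:19/4,(O:3,P:3):7/4):1/2)
total length: 79/4

79/4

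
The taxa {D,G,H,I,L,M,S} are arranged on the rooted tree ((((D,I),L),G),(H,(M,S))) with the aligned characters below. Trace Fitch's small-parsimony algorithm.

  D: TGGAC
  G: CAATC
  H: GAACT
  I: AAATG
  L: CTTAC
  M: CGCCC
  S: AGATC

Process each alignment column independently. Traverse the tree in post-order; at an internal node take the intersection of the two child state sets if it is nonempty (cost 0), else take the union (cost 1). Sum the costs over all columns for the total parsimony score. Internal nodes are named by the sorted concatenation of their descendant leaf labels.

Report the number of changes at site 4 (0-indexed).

2

site 0, node DI: D={T} ∪ I={A} → {A,T} (+1)
site 0, node DIL: DI={A,T} ∪ L={C} → {A,C,T} (+1)
site 0, node DGIL: DIL={A,C,T} ∩ G={C} → {C} (+0)
site 0, node MS: M={C} ∪ S={A} → {A,C} (+1)
site 0, node HMS: H={G} ∪ MS={A,C} → {A,C,G} (+1)
site 0, node DGHILMS: DGIL={C} ∩ HMS={A,C,G} → {C} (+0)
site 1, node DI: D={G} ∪ I={A} → {A,G} (+1)
site 1, node DIL: DI={A,G} ∪ L={T} → {A,G,T} (+1)
site 1, node DGIL: DIL={A,G,T} ∩ G={A} → {A} (+0)
site 1, node MS: M={G} ∩ S={G} → {G} (+0)
site 1, node HMS: H={A} ∪ MS={G} → {A,G} (+1)
site 1, node DGHILMS: DGIL={A} ∩ HMS={A,G} → {A} (+0)
site 2, node DI: D={G} ∪ I={A} → {A,G} (+1)
site 2, node DIL: DI={A,G} ∪ L={T} → {A,G,T} (+1)
site 2, node DGIL: DIL={A,G,T} ∩ G={A} → {A} (+0)
site 2, node MS: M={C} ∪ S={A} → {A,C} (+1)
site 2, node HMS: H={A} ∩ MS={A,C} → {A} (+0)
site 2, node DGHILMS: DGIL={A} ∩ HMS={A} → {A} (+0)
site 3, node DI: D={A} ∪ I={T} → {A,T} (+1)
site 3, node DIL: DI={A,T} ∩ L={A} → {A} (+0)
site 3, node DGIL: DIL={A} ∪ G={T} → {A,T} (+1)
site 3, node MS: M={C} ∪ S={T} → {C,T} (+1)
site 3, node HMS: H={C} ∩ MS={C,T} → {C} (+0)
site 3, node DGHILMS: DGIL={A,T} ∪ HMS={C} → {A,C,T} (+1)
site 4, node DI: D={C} ∪ I={G} → {C,G} (+1)
site 4, node DIL: DI={C,G} ∩ L={C} → {C} (+0)
site 4, node DGIL: DIL={C} ∩ G={C} → {C} (+0)
site 4, node MS: M={C} ∩ S={C} → {C} (+0)
site 4, node HMS: H={T} ∪ MS={C} → {C,T} (+1)
site 4, node DGHILMS: DGIL={C} ∩ HMS={C,T} → {C} (+0)
per-site changes: [4, 3, 3, 4, 2]; total = 16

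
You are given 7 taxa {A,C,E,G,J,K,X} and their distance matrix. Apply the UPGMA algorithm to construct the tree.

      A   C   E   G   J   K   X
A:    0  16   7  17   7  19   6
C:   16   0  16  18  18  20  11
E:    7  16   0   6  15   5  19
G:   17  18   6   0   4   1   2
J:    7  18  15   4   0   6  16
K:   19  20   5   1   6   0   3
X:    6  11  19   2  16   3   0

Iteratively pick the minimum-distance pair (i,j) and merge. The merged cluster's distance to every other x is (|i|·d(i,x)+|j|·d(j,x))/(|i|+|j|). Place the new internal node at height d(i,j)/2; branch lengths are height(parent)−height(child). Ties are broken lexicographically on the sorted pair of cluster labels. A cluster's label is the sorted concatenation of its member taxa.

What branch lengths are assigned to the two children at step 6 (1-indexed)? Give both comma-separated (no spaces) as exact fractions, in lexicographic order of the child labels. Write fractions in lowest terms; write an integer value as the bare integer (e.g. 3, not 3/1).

1. join G+K (d=1) ⇒ GK; edges |G|=1/2, |K|=1/2
  updated: d(A,GK)=18, d(C,GK)=19, d(E,GK)=11/2, d(GK,J)=5, d(GK,X)=5/2
2. join GK+X (d=5/2) ⇒ GKX; edges |GK|=3/4, |X|=5/4
  updated: d(A,GKX)=14, d(C,GKX)=49/3, d(E,GKX)=10, d(GKX,J)=26/3
3. join A+E (d=7) ⇒ AE; edges |A|=7/2, |E|=7/2
  updated: d(AE,C)=16, d(AE,GKX)=12, d(AE,J)=11
4. join GKX+J (d=26/3) ⇒ GJKX; edges |GKX|=37/12, |J|=13/3
  updated: d(AE,GJKX)=47/4, d(C,GJKX)=67/4
5. join AE+GJKX (d=47/4) ⇒ AEGJKX; edges |AE|=19/8, |GJKX|=37/24
  updated: d(AEGJKX,C)=33/2
6. join AEGJKX+C (d=33/2) ⇒ ACEGJKX; edges |AEGJKX|=19/8, |C|=33/4
final tree: (((A:7/2,E:7/2):19/8,(((G:1/2,K:1/2):3/4,X:5/4):37/12,J:13/3):37/24):19/8,C:33/4)
total length: 767/24

19/8,33/4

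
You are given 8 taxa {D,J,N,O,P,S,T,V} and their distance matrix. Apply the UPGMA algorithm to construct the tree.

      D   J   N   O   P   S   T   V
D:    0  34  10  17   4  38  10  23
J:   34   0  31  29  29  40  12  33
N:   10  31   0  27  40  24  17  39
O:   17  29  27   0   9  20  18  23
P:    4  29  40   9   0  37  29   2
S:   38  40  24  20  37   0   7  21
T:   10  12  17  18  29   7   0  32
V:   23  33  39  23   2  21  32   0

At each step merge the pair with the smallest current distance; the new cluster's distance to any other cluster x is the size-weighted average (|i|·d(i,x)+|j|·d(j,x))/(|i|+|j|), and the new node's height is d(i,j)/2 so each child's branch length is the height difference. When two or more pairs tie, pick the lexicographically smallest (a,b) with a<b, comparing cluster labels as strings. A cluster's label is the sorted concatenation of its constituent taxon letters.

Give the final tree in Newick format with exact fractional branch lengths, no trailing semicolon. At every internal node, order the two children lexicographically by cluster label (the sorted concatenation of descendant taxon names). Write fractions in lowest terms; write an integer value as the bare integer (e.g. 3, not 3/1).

((((D:5,N:5):49/8,(S:7/2,T:7/2):61/8):5/3,(O:8,(P:1,V:1):7):115/24):347/168,J:104/7)

iteration 1: select P,V (d=2); attach at lengths (1, 1); label the merged cluster PV
  updated: d(D,PV)=27/2, d(J,PV)=31, d(N,PV)=79/2, d(O,PV)=16, d(PV,S)=29, d(PV,T)=61/2
iteration 2: select S,T (d=7); attach at lengths (7/2, 7/2); label the merged cluster ST
  updated: d(D,ST)=24, d(J,ST)=26, d(N,ST)=41/2, d(O,ST)=19, d(PV,ST)=119/4
iteration 3: select D,N (d=10); attach at lengths (5, 5); label the merged cluster DN
  updated: d(DN,J)=65/2, d(DN,O)=22, d(DN,PV)=53/2, d(DN,ST)=89/4
iteration 4: select O,PV (d=16); attach at lengths (8, 7); label the merged cluster OPV
  updated: d(DN,OPV)=25, d(J,OPV)=91/3, d(OPV,ST)=157/6
iteration 5: select DN,ST (d=89/4); attach at lengths (49/8, 61/8); label the merged cluster DNST
  updated: d(DNST,J)=117/4, d(DNST,OPV)=307/12
iteration 6: select DNST,OPV (d=307/12); attach at lengths (5/3, 115/24); label the merged cluster DNOPSTV
  updated: d(DNOPSTV,J)=208/7
iteration 7: select DNOPSTV,J (d=208/7); attach at lengths (347/168, 104/7); label the merged cluster DJNOPSTV
final tree: ((((D:5,N:5):49/8,(S:7/2,T:7/2):61/8):5/3,(O:8,(P:1,V:1):7):115/24):347/168,J:104/7)
total length: 5975/84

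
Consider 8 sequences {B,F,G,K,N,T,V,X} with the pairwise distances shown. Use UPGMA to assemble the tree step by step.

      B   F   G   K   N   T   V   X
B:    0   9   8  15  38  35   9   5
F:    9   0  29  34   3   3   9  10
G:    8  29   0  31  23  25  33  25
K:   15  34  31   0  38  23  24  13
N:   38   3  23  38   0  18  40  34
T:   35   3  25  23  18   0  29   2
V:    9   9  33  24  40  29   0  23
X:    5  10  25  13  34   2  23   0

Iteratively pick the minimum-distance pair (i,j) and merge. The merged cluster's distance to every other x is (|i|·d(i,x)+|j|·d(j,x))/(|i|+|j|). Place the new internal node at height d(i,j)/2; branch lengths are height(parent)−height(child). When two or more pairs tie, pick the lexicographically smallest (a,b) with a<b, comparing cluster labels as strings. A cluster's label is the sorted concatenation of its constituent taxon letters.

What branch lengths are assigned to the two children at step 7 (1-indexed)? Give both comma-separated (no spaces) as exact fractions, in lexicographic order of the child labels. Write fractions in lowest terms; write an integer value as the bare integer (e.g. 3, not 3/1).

37/48,69/16

iteration 1: select T,X (d=2); attach at lengths (1, 1); label the merged cluster TX
  updated: d(B,TX)=20, d(F,TX)=13/2, d(G,TX)=25, d(K,TX)=18, d(N,TX)=26, d(TX,V)=26
iteration 2: select F,N (d=3); attach at lengths (3/2, 3/2); label the merged cluster FN
  updated: d(B,FN)=47/2, d(FN,G)=26, d(FN,K)=36, d(FN,TX)=65/4, d(FN,V)=49/2
iteration 3: select B,G (d=8); attach at lengths (4, 4); label the merged cluster BG
  updated: d(BG,FN)=99/4, d(BG,K)=23, d(BG,TX)=45/2, d(BG,V)=21
iteration 4: select FN,TX (d=65/4); attach at lengths (53/8, 57/8); label the merged cluster FNTX
  updated: d(BG,FNTX)=189/8, d(FNTX,K)=27, d(FNTX,V)=101/4
iteration 5: select BG,V (d=21); attach at lengths (13/2, 21/2); label the merged cluster BGV
  updated: d(BGV,FNTX)=145/6, d(BGV,K)=70/3
iteration 6: select BGV,K (d=70/3); attach at lengths (7/6, 35/3); label the merged cluster BGKV
  updated: d(BGKV,FNTX)=199/8
iteration 7: select BGKV,FNTX (d=199/8); attach at lengths (37/48, 69/16); label the merged cluster BFGKNTVX
final tree: ((((B:4,G:4):13/2,V:21/2):7/6,K:35/3):37/48,((F:3/2,N:3/2):53/8,(T:1,X:1):57/8):69/16)
total length: 185/3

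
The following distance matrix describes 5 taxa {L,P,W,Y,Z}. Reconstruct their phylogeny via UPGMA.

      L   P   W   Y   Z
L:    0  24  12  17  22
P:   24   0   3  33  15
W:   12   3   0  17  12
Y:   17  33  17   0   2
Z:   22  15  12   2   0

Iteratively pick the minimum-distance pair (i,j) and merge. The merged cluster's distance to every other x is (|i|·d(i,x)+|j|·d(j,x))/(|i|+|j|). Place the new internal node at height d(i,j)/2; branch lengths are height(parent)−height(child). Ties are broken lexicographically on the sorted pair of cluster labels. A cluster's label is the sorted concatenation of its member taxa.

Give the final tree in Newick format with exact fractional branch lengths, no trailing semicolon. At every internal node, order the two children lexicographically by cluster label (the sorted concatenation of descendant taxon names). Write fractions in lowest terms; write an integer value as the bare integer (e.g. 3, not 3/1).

iteration 1: select Y,Z (d=2); attach at lengths (1, 1); label the merged cluster YZ
  updated: d(L,YZ)=39/2, d(P,YZ)=24, d(W,YZ)=29/2
iteration 2: select P,W (d=3); attach at lengths (3/2, 3/2); label the merged cluster PW
  updated: d(L,PW)=18, d(PW,YZ)=77/4
iteration 3: select L,PW (d=18); attach at lengths (9, 15/2); label the merged cluster LPW
  updated: d(LPW,YZ)=58/3
iteration 4: select LPW,YZ (d=58/3); attach at lengths (2/3, 26/3); label the merged cluster LPWYZ
final tree: ((L:9,(P:3/2,W:3/2):15/2):2/3,(Y:1,Z:1):26/3)
total length: 185/6

((L:9,(P:3/2,W:3/2):15/2):2/3,(Y:1,Z:1):26/3)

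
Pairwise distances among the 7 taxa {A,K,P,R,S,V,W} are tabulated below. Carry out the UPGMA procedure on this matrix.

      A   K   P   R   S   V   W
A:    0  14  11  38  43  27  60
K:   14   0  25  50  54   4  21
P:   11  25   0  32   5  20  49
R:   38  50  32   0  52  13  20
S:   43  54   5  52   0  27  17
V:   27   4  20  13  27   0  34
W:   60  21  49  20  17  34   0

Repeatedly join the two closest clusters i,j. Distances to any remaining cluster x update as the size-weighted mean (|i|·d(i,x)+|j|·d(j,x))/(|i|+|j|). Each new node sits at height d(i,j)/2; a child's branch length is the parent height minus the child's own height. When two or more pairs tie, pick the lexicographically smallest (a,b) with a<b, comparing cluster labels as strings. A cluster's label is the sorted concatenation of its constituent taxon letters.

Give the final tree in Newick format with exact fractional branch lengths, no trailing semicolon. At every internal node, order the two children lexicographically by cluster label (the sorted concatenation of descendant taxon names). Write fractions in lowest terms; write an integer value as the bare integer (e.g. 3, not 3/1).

step 1: merge (K,V) at d=4; branch lengths K→2, V→2; new cluster KV
  updated: d(A,KV)=41/2, d(KV,P)=45/2, d(KV,R)=63/2, d(KV,S)=81/2, d(KV,W)=55/2
step 2: merge (P,S) at d=5; branch lengths P→5/2, S→5/2; new cluster PS
  updated: d(A,PS)=27, d(KV,PS)=63/2, d(PS,R)=42, d(PS,W)=33
step 3: merge (R,W) at d=20; branch lengths R→10, W→10; new cluster RW
  updated: d(A,RW)=49, d(KV,RW)=59/2, d(PS,RW)=75/2
step 4: merge (A,KV) at d=41/2; branch lengths A→41/4, KV→33/4; new cluster AKV
  updated: d(AKV,PS)=30, d(AKV,RW)=36
step 5: merge (AKV,PS) at d=30; branch lengths AKV→19/4, PS→25/2; new cluster AKPSV
  updated: d(AKPSV,RW)=183/5
step 6: merge (AKPSV,RW) at d=183/5; branch lengths AKPSV→33/10, RW→83/10; new cluster AKPRSVW
final tree: (((A:41/4,(K:2,V:2):33/4):19/4,(P:5/2,S:5/2):25/2):33/10,(R:10,W:10):83/10)
total length: 1527/20

(((A:41/4,(K:2,V:2):33/4):19/4,(P:5/2,S:5/2):25/2):33/10,(R:10,W:10):83/10)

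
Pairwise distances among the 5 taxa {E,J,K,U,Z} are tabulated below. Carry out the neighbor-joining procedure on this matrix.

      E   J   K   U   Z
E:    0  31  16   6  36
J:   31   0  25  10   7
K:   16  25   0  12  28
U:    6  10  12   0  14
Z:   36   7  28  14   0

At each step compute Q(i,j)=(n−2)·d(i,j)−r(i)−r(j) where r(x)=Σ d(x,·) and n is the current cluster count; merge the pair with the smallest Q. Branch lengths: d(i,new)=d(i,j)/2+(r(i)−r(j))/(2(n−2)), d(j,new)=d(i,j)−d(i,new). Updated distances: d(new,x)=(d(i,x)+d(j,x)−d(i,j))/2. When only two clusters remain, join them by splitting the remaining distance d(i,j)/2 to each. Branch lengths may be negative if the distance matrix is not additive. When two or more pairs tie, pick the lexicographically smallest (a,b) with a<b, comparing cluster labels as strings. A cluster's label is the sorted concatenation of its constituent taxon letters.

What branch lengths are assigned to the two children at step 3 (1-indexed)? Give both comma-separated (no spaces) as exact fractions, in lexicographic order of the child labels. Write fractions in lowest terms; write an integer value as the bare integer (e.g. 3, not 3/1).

11/2,13

step 1: merge (J,Z) at d=7, Q=-137; branch lengths J→3/2, Z→11/2; new cluster JZ
  updated: d(E,JZ)=30, d(JZ,K)=23, d(JZ,U)=17/2
step 2: merge (E,K) at d=16, Q=-71; branch lengths E→33/4, K→31/4; new cluster EK
  updated: d(EK,JZ)=37/2, d(EK,U)=1
step 3: merge (EK,JZ) at d=37/2, Q=-28; branch lengths EK→11/2, JZ→13; new cluster EJKZ
  updated: d(EJKZ,U)=-9/2
step 4: merge (EJKZ,U) at d=-9/2; branch lengths EJKZ→-9/4, U→-9/4; new cluster EJKUZ
final tree: (((E:33/4,K:31/4):11/2,(J:3/2,Z:11/2):13):-9/4,U:-9/4)
total length: 37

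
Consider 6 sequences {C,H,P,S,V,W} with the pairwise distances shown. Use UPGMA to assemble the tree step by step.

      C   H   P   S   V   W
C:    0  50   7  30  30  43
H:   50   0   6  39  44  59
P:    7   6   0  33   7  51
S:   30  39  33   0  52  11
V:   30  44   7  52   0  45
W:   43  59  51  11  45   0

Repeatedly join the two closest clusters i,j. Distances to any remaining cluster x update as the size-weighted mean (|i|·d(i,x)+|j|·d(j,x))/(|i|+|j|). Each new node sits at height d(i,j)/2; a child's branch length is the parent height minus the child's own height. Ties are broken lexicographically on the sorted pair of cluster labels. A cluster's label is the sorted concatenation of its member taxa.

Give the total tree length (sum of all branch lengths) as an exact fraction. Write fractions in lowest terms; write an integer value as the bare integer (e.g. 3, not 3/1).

1. join H+P (d=6) ⇒ HP; edges |H|=3, |P|=3
  updated: d(C,HP)=57/2, d(HP,S)=36, d(HP,V)=51/2, d(HP,W)=55
2. join S+W (d=11) ⇒ SW; edges |S|=11/2, |W|=11/2
  updated: d(C,SW)=73/2, d(HP,SW)=91/2, d(SW,V)=97/2
3. join HP+V (d=51/2) ⇒ HPV; edges |HP|=39/4, |V|=51/4
  updated: d(C,HPV)=29, d(HPV,SW)=93/2
4. join C+HPV (d=29) ⇒ CHPV; edges |C|=29/2, |HPV|=7/4
  updated: d(CHPV,SW)=44
5. join CHPV+SW (d=44) ⇒ CHPSVW; edges |CHPV|=15/2, |SW|=33/2
final tree: ((C:29/2,((H:3,P:3):39/4,V:51/4):7/4):15/2,(S:11/2,W:11/2):33/2)
total length: 319/4

319/4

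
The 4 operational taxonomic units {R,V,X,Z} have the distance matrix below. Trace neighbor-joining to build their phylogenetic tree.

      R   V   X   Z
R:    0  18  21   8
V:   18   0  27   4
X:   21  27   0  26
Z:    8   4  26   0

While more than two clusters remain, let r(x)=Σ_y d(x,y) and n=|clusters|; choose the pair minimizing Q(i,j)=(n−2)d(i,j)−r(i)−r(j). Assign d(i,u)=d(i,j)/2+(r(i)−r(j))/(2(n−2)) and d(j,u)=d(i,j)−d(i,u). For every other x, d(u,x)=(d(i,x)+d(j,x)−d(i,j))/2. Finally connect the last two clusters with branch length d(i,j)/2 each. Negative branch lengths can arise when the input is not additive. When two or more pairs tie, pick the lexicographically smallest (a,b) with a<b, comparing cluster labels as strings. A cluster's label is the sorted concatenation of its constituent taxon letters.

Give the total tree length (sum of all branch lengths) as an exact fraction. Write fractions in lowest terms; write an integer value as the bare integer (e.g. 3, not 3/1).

1. join R+X (d=21, Q=-79) ⇒ RX; edges |R|=15/4, |X|=69/4
  updated: d(RX,V)=12, d(RX,Z)=13/2
2. join RX+V (d=12, Q=-45/2) ⇒ RVX; edges |RX|=29/4, |V|=19/4
  updated: d(RVX,Z)=-3/4
3. join RVX+Z (d=-3/4) ⇒ RVXZ; edges |RVX|=-3/8, |Z|=-3/8
final tree: (((R:15/4,X:69/4):29/4,V:19/4):-3/8,Z:-3/8)
total length: 129/4

129/4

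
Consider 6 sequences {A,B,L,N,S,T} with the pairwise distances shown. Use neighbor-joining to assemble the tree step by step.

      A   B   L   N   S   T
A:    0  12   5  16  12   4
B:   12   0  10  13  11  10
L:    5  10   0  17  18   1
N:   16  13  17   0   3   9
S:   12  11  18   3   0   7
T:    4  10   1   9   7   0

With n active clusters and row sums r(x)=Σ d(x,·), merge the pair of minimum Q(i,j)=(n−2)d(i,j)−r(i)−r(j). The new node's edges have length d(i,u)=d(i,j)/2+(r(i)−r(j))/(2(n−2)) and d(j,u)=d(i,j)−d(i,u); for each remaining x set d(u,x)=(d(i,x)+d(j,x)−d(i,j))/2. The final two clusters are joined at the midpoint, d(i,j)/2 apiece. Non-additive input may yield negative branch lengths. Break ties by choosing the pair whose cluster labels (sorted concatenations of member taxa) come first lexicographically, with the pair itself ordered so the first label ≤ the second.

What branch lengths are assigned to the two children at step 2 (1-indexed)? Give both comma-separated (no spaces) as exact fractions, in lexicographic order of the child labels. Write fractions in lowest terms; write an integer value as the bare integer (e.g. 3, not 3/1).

19/4,23/4

1. join N+S (d=3, Q=-97) ⇒ NS; edges |N|=19/8, |S|=5/8
  updated: d(A,NS)=25/2, d(B,NS)=21/2, d(L,NS)=16, d(NS,T)=13/2
2. join B+NS (d=21/2, Q=-113/2) ⇒ BNS; edges |B|=19/4, |NS|=23/4
  updated: d(A,BNS)=7, d(BNS,L)=31/4, d(BNS,T)=3
3. join A+BNS (d=7, Q=-79/4) ⇒ ABNS; edges |A|=49/16, |BNS|=63/16
  updated: d(ABNS,L)=23/8, d(ABNS,T)=0
4. join ABNS+L (d=23/8, Q=-31/8) ⇒ ABLNS; edges |ABNS|=15/16, |L|=31/16
  updated: d(ABLNS,T)=-15/16
5. join ABLNS+T (d=-15/16) ⇒ ABLNST; edges |ABLNS|=-15/32, |T|=-15/32
final tree: (((A:49/16,(B:19/4,(N:19/8,S:5/8):23/4):63/16):15/16,L:31/16):-15/32,T:-15/32)
total length: 359/16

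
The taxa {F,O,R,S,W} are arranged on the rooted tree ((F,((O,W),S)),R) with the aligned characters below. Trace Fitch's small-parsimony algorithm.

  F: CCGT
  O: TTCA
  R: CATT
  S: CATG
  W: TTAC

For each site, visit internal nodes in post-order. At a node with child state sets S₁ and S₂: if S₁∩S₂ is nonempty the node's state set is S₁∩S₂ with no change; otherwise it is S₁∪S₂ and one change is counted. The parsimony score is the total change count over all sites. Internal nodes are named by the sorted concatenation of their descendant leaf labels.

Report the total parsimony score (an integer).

OW@0: {T} ∩ {T} = {T} (intersection, +0)
OSW@0: {T} ∪ {C} = {C,T} (union, +1)
FOSW@0: {C} ∩ {C,T} = {C} (intersection, +0)
FORSW@0: {C} ∩ {C} = {C} (intersection, +0)
OW@1: {T} ∩ {T} = {T} (intersection, +0)
OSW@1: {T} ∪ {A} = {A,T} (union, +1)
FOSW@1: {C} ∪ {A,T} = {A,C,T} (union, +1)
FORSW@1: {A,C,T} ∩ {A} = {A} (intersection, +0)
OW@2: {C} ∪ {A} = {A,C} (union, +1)
OSW@2: {A,C} ∪ {T} = {A,C,T} (union, +1)
FOSW@2: {G} ∪ {A,C,T} = {A,C,G,T} (union, +1)
FORSW@2: {A,C,G,T} ∩ {T} = {T} (intersection, +0)
OW@3: {A} ∪ {C} = {A,C} (union, +1)
OSW@3: {A,C} ∪ {G} = {A,C,G} (union, +1)
FOSW@3: {T} ∪ {A,C,G} = {A,C,G,T} (union, +1)
FORSW@3: {A,C,G,T} ∩ {T} = {T} (intersection, +0)
per-site changes: [1, 2, 3, 3]; total = 9

9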